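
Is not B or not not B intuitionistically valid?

This is the weak law of excluded middle, which is not intuitionistically valid.
A Kripke countermodel: worlds a, b, c; order generated by a <= b, a <= c; atoms true at each world — a:{}; b:{B}; c:{}.
a does not force not B or not not B: neither disjunct is forced at a.
a does not force not B since b is accessible from a and b forces B.
So the root a does not force the formula.

No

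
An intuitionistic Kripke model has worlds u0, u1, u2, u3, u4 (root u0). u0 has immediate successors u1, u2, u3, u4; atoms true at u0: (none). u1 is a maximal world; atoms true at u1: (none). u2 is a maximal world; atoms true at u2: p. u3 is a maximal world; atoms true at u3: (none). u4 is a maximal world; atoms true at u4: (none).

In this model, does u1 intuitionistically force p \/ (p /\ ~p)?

No

u1 ||-/- p \/ (p /\ ~p): neither disjunct is forced at u1.
u1 lacks atom p, so u1 ||-/- p.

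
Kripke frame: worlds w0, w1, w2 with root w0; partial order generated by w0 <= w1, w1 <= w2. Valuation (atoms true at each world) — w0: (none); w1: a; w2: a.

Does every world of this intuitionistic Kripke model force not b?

w0 forces not b: no world accessible from w0 forces b.
Since the root w0 forces not b and forcing is persistent (monotone upward), every world forces it.

Yes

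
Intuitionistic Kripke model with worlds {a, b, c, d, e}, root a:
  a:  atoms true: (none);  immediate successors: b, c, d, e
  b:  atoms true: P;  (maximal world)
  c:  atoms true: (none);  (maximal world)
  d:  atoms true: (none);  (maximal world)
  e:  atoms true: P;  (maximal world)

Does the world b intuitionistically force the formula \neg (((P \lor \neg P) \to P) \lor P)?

No

b \nVdash \neg (((P \lor \neg P) \to P) \lor P) since b is accessible from b and b \Vdash ((P \lor \neg P) \to P) \lor P.
b \Vdash ((P \lor \neg P) \to P) \lor P via the disjunct (P \lor \neg P) \to P.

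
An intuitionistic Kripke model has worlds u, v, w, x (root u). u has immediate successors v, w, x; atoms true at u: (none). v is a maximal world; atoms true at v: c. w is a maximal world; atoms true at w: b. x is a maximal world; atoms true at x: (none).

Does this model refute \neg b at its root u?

u \nVdash \neg b since w is accessible from u and w \Vdash b.
So the root u does not force \neg b; the model is a countermodel.

Yes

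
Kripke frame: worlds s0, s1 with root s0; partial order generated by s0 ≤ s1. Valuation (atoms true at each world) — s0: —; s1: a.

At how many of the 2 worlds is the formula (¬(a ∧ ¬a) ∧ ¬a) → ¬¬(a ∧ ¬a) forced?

s0: forces it.
s1: forces it.
Worlds forcing the formula: {s0, s1}.

2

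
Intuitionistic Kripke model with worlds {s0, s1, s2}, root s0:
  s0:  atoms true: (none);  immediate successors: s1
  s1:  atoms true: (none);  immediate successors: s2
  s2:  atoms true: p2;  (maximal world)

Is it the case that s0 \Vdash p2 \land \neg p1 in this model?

s0 \nVdash p2 \land \neg p1 since s0 fails p2.

No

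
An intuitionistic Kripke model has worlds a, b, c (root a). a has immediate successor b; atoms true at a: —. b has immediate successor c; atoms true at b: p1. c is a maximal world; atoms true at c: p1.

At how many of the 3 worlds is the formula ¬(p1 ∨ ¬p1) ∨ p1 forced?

2

a: does not force it — a ⊮ ¬(p1 ∨ ¬p1) ∨ p1: neither disjunct is forced at a.
b: forces it.
c: forces it.
Worlds forcing the formula: {b, c}.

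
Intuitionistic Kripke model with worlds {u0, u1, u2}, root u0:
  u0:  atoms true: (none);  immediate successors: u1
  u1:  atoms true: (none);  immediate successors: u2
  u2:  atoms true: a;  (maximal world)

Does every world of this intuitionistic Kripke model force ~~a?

Yes

u0 ||- ~~a: no world accessible from u0 forces ~a.
Since the root u0 forces ~~a and forcing is persistent (monotone upward), every world forces it.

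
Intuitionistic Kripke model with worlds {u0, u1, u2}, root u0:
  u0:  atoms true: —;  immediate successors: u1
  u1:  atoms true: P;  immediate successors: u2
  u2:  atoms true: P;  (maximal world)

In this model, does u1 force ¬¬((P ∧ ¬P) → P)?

Yes

u1 ⊩ ¬¬((P ∧ ¬P) → P): no world accessible from u1 forces ¬((P ∧ ¬P) → P).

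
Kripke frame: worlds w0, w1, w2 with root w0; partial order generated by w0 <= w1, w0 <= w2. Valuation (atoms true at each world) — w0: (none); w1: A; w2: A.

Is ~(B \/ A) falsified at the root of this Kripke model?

Yes

w0 ||-/- ~(B \/ A) since w1 is accessible from w0 and w1 ||- B \/ A.
w1 ||- B \/ A via the disjunct A.
So the root w0 does not force ~(B \/ A); the model is a countermodel.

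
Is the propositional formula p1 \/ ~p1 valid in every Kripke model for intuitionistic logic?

No

This is the law of excluded middle, which is not intuitionistically valid.
A Kripke countermodel: worlds u0, u1; order generated by u0 <= u1; atoms true at each world — u0:{}; u1:{p1}.
u0 ||-/- p1 \/ ~p1: neither disjunct is forced at u0.
u0 lacks atom p1, so u0 ||-/- p1.
So the root u0 does not force the formula.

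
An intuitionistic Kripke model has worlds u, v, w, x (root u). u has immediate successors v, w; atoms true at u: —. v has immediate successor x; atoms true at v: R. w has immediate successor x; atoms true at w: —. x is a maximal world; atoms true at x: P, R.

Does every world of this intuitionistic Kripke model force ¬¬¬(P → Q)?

Yes

u ⊩ ¬¬¬(P → Q): no world accessible from u forces ¬¬(P → Q).
Since the root u forces ¬¬¬(P → Q) and forcing is persistent (monotone upward), every world forces it.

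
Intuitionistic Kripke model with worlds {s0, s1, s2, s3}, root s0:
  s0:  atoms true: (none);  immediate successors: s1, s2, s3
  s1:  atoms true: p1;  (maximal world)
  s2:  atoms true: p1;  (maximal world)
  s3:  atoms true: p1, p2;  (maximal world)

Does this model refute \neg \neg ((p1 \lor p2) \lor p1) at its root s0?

s0 \Vdash \neg \neg ((p1 \lor p2) \lor p1): no world accessible from s0 forces \neg ((p1 \lor p2) \lor p1).
So the root s0 forces \neg \neg ((p1 \lor p2) \lor p1); the model is not a countermodel.

No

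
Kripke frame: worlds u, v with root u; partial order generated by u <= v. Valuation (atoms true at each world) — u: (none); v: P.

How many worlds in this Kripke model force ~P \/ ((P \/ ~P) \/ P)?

1

u: does not force it — u ||-/- ~P \/ ((P \/ ~P) \/ P): neither disjunct is forced at u.
v: forces it.
Worlds forcing the formula: {v}.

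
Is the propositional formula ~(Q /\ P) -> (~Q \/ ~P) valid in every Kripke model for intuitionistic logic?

This is the constructively invalid direction of De Morgan's law for conjunction, which is not intuitionistically valid.
A Kripke countermodel: worlds u0, u1, u2; order generated by u0 <= u1, u0 <= u2; atoms true at each world — u0:{}; u1:{Q}; u2:{P}.
u0 ||-/- ~(Q /\ P) -> (~Q \/ ~P): already at u0 itself, u0 ||- ~(Q /\ P) but u0 ||-/- ~Q \/ ~P.
u0 ||-/- ~Q \/ ~P: neither disjunct is forced at u0.
u0 ||-/- ~Q since u1 is accessible from u0 and u1 ||- Q.
So the root u0 does not force the formula.

No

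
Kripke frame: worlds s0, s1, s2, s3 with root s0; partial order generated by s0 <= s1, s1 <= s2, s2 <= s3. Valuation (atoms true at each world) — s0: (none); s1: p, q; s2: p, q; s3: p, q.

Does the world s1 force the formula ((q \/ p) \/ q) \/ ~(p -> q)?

s1 ||- ((q \/ p) \/ q) \/ ~(p -> q) via the disjunct (q \/ p) \/ q.

Yes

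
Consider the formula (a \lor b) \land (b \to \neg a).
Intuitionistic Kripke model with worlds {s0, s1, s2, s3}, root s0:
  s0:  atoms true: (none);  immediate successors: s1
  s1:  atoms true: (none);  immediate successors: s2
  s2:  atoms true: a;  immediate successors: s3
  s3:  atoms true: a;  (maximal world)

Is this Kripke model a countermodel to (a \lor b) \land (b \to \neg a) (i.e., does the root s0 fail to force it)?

s0 \nVdash (a \lor b) \land (b \to \neg a) since s0 fails a \lor b.
So the root s0 does not force (a \lor b) \land (b \to \neg a); the model is a countermodel.

Yes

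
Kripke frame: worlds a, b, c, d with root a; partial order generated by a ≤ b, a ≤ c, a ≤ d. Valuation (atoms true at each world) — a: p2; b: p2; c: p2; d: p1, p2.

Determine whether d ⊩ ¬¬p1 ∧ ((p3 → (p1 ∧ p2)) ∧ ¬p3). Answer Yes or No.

Yes

d ⊩ ¬¬p1 ∧ ((p3 → (p1 ∧ p2)) ∧ ¬p3) since d forces both conjuncts.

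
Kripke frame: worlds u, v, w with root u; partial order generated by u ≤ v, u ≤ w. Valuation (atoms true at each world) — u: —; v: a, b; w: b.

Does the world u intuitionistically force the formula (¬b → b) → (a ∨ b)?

No

u ⊮ (¬b → b) → (a ∨ b): already at u itself, u ⊩ ¬b → b but u ⊮ a ∨ b.
u ⊮ a ∨ b: neither disjunct is forced at u.
u lacks atom a, so u ⊮ a.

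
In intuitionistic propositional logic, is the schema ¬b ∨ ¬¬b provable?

This is the weak law of excluded middle, which is not intuitionistically valid.
A Kripke countermodel: worlds s0, s1, s2; order generated by s0 ≤ s1, s0 ≤ s2; atoms true at each world — s0:{}; s1:{b}; s2:{}.
s0 ⊮ ¬b ∨ ¬¬b: neither disjunct is forced at s0.
s0 ⊮ ¬b since s1 is accessible from s0 and s1 ⊩ b.
So the root s0 does not force the formula.

No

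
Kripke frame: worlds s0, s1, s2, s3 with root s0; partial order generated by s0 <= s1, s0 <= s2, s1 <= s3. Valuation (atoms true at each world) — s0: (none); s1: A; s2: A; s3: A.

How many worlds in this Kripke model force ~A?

0

s0: does not force it — s0 ||-/- ~A since s1 is accessible from s0 and s1 ||- A.
s1: does not force it — s1 ||-/- ~A since s1 is accessible from s1 and s1 ||- A.
s2: does not force it.
s3: does not force it.
Worlds forcing the formula: { }.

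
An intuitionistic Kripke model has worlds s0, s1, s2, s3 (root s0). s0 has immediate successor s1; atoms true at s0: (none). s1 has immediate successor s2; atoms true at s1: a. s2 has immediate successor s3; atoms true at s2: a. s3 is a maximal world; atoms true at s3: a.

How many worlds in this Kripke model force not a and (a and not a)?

s0: does not force it — s0 does not force not a and (a and not a) since s0 fails not a.
s1: does not force it — s1 does not force not a and (a and not a) since s1 fails not a.
s2: does not force it — s2 does not force not a and (a and not a) since s2 fails not a.
s3: does not force it.
Worlds forcing the formula: { }.

0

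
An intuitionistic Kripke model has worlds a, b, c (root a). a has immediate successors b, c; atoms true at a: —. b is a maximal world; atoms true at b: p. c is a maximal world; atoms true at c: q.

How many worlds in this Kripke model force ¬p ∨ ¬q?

a: does not force it — a ⊮ ¬p ∨ ¬q: neither disjunct is forced at a.
b: forces it.
c: forces it.
Worlds forcing the formula: {b, c}.

2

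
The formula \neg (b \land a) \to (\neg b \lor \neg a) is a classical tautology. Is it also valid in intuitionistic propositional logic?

No

This is the constructively invalid direction of De Morgan's law for conjunction, which is not intuitionistically valid.
A Kripke countermodel: worlds u, v, w; order generated by u \le v, u \le w; atoms true at each world — u:{}; v:{b}; w:{a}.
u \nVdash \neg (b \land a) \to (\neg b \lor \neg a): already at u itself, u \Vdash \neg (b \land a) but u \nVdash \neg b \lor \neg a.
u \nVdash \neg b \lor \neg a: neither disjunct is forced at u.
u \nVdash \neg b since v is accessible from u and v \Vdash b.
So the root u does not force the formula.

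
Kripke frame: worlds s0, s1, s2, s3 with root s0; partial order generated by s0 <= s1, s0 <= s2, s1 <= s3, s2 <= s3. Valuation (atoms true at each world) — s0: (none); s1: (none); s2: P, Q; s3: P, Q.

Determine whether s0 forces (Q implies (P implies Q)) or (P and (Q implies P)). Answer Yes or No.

s0 forces (Q implies (P implies Q)) or (P and (Q implies P)) via the disjunct Q implies (P implies Q).

Yes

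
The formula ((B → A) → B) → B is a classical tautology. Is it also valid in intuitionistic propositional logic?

No

This is Peirce's law, which is not intuitionistically valid.
A Kripke countermodel: worlds a, b; order generated by a ≤ b; atoms true at each world — a:{}; b:{B}.
a ⊮ ((B → A) → B) → B: already at a itself, a ⊩ (B → A) → B but a ⊮ B.
a lacks atom B, so a ⊮ B.
So the root a does not force the formula.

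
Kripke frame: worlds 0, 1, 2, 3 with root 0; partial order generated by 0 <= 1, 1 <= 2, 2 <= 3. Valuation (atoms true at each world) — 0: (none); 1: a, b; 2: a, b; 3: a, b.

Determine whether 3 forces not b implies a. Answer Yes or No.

3 forces not b implies a vacuously: no world accessible from 3 forces the antecedent not b.

Yes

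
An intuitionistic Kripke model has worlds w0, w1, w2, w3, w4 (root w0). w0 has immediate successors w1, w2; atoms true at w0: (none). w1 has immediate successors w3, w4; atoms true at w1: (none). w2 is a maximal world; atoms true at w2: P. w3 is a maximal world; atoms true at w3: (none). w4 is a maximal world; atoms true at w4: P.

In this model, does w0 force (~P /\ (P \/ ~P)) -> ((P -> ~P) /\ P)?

w0 ||-/- (~P /\ (P \/ ~P)) -> ((P -> ~P) /\ P): at the accessible world w3, w3 ||- ~P /\ (P \/ ~P) but w3 ||-/- (P -> ~P) /\ P.
w3 ||-/- (P -> ~P) /\ P since w3 fails P.

No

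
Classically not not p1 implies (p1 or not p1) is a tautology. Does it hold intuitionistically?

No

This is a variant of double-negation elimination (deriving excluded middle from double negation), which is not intuitionistically valid.
A Kripke countermodel: worlds w0, w1; order generated by w0 <= w1; atoms true at each world — w0:{}; w1:{p1}.
w0 does not force not not p1 implies (p1 or not p1): already at w0 itself, w0 forces not not p1 but w0 does not force p1 or not p1.
w0 does not force p1 or not p1: neither disjunct is forced at w0.
w0 lacks atom p1, so w0 does not force p1.
So the root w0 does not force the formula.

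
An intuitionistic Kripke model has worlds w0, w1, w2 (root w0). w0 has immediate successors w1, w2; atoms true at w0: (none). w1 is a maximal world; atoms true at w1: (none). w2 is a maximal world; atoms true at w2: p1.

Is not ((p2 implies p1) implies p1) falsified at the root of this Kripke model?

Yes

w0 does not force not ((p2 implies p1) implies p1) since w2 is accessible from w0 and w2 forces (p2 implies p1) implies p1.
w2 forces (p2 implies p1) implies p1: every world accessible from w2 that forces p2 implies p1 (namely w2) also forces p1.
So the root w0 does not force not ((p2 implies p1) implies p1); the model is a countermodel.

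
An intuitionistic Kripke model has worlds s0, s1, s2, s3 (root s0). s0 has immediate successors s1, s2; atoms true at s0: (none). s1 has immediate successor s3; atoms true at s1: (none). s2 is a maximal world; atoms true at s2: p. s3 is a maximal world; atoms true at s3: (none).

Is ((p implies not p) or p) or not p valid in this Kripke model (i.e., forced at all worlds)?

Not every world: s0 does not force ((p implies not p) or p) or not p.
s0 does not force ((p implies not p) or p) or not p: neither disjunct is forced at s0.
s0 does not force (p implies not p) or p: neither disjunct is forced at s0.
s0 does not force p implies not p: at the accessible world s2, s2 forces p but s2 does not force not p.

No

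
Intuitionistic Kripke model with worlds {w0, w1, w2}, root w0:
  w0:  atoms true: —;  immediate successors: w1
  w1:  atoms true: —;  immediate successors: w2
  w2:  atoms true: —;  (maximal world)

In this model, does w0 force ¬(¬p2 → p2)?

Yes

w0 ⊩ ¬(¬p2 → p2): no world accessible from w0 forces ¬p2 → p2.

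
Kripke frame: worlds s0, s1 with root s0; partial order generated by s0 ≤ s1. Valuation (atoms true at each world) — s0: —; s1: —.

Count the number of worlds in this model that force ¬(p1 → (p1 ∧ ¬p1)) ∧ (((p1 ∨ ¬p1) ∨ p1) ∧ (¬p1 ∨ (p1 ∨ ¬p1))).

0

s0: does not force it — s0 ⊮ ¬(p1 → (p1 ∧ ¬p1)) ∧ (((p1 ∨ ¬p1) ∨ p1) ∧ (¬p1 ∨ (p1 ∨ ¬p1))) since s0 fails ¬(p1 → (p1 ∧ ¬p1)).
s1: does not force it — s1 ⊮ ¬(p1 → (p1 ∧ ¬p1)) ∧ (((p1 ∨ ¬p1) ∨ p1) ∧ (¬p1 ∨ (p1 ∨ ¬p1))) since s1 fails ¬(p1 → (p1 ∧ ¬p1)).
Worlds forcing the formula: { }.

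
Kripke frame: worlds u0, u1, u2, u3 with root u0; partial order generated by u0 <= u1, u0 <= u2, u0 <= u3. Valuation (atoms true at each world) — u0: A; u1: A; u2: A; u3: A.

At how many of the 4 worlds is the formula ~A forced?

u0: does not force it — u0 ||-/- ~A since u0 is accessible from u0 and u0 ||- A.
u1: does not force it — u1 ||-/- ~A since u1 is accessible from u1 and u1 ||- A.
u2: does not force it — u2 ||-/- ~A since u2 is accessible from u2 and u2 ||- A.
u3: does not force it.
Worlds forcing the formula: { }.

0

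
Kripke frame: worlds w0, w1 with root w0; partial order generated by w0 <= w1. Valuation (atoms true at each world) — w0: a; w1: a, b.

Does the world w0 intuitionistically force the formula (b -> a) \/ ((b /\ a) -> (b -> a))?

Yes

w0 ||- (b -> a) \/ ((b /\ a) -> (b -> a)) via the disjunct b -> a.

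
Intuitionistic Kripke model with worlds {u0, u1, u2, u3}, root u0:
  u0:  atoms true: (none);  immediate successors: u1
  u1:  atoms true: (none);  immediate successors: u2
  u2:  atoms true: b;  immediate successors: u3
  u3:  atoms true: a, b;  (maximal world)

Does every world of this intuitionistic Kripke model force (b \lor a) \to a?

Not every world: u0 \nVdash (b \lor a) \to a.
u0 \nVdash (b \lor a) \to a: at the accessible world u2, u2 \Vdash b \lor a but u2 \nVdash a.
u2 lacks atom a, so u2 \nVdash a.

No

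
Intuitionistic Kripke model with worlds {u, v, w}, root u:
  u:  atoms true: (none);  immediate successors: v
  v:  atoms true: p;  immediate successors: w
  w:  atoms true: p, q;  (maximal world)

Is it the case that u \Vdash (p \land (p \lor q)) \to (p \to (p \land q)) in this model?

u \nVdash (p \land (p \lor q)) \to (p \to (p \land q)): at the accessible world v, v \Vdash p \land (p \lor q) but v \nVdash p \to (p \land q).
v \nVdash p \to (p \land q): already at v itself, v \Vdash p but v \nVdash p \land q.
v \nVdash p \land q since v fails q.

No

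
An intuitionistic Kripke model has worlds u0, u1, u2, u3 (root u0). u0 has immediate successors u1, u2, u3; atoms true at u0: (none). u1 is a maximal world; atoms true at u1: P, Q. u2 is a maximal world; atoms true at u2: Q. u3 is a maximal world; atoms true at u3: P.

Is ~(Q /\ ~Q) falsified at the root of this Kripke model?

No

u0 ||- ~(Q /\ ~Q): no world accessible from u0 forces Q /\ ~Q.
So the root u0 forces ~(Q /\ ~Q); the model is not a countermodel.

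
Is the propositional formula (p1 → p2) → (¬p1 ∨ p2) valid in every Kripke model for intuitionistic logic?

No

This is the material-implication-as-disjunction principle, which is not intuitionistically valid.
A Kripke countermodel: worlds 0, 1; order generated by 0 ≤ 1; atoms true at each world — 0:{}; 1:{p1,p2}.
0 ⊮ (p1 → p2) → (¬p1 ∨ p2): already at 0 itself, 0 ⊩ p1 → p2 but 0 ⊮ ¬p1 ∨ p2.
0 ⊮ ¬p1 ∨ p2: neither disjunct is forced at 0.
0 ⊮ ¬p1 since 1 is accessible from 0 and 1 ⊩ p1.
So the root 0 does not force the formula.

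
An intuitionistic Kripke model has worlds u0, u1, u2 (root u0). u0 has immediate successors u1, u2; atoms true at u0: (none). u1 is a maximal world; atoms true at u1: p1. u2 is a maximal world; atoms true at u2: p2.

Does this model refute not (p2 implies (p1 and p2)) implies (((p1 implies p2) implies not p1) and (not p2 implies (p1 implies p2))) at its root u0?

u0 forces not (p2 implies (p1 and p2)) implies (((p1 implies p2) implies not p1) and (not p2 implies (p1 implies p2))): every world accessible from u0 that forces not (p2 implies (p1 and p2)) (namely u2) also forces ((p1 implies p2) implies not p1) and (not p2 implies (p1 implies p2)).
So the root u0 forces not (p2 implies (p1 and p2)) implies (((p1 implies p2) implies not p1) and (not p2 implies (p1 implies p2))); the model is not a countermodel.

No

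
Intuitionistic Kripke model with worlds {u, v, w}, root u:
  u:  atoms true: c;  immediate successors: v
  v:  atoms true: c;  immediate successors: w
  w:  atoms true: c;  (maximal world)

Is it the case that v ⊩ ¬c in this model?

v ⊮ ¬c since v is accessible from v and v ⊩ c.

No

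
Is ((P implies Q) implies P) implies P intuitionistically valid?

No

This is Peirce's law, which is not intuitionistically valid.
A Kripke countermodel: worlds 0, 1; order generated by 0 <= 1; atoms true at each world — 0:{}; 1:{P}.
0 does not force ((P implies Q) implies P) implies P: already at 0 itself, 0 forces (P implies Q) implies P but 0 does not force P.
0 lacks atom P, so 0 does not force P.
So the root 0 does not force the formula.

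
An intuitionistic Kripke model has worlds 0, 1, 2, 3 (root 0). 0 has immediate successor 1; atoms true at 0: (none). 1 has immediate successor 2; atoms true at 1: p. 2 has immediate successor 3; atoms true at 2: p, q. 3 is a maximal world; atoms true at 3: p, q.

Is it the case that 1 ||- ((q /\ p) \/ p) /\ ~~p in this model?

Yes

1 ||- ((q /\ p) \/ p) /\ ~~p since 1 forces both conjuncts.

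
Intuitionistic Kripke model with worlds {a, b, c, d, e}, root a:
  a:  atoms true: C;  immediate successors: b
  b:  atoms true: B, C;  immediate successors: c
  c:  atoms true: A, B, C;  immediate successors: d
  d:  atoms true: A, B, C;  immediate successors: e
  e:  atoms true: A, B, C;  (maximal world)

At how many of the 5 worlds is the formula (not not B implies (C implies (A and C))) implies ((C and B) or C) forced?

a: forces it.
b: forces it.
c: forces it.
d: forces it.
e: forces it.
Worlds forcing the formula: {a, b, c, d, e}.

5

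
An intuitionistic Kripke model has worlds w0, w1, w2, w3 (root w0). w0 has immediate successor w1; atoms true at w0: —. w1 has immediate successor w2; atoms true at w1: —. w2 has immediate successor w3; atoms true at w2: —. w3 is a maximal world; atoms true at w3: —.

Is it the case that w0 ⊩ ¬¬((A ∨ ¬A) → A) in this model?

No

w0 ⊮ ¬¬((A ∨ ¬A) → A) since w0 is accessible from w0 and w0 ⊩ ¬((A ∨ ¬A) → A).
w0 ⊩ ¬((A ∨ ¬A) → A): no world accessible from w0 forces (A ∨ ¬A) → A.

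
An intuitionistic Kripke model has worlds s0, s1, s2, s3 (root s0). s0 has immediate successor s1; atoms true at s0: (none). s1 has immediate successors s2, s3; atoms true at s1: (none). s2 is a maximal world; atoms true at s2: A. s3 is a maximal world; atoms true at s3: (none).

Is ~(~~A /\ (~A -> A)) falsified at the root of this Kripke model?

Yes

s0 ||-/- ~(~~A /\ (~A -> A)) since s2 is accessible from s0 and s2 ||- ~~A /\ (~A -> A).
s2 ||- ~~A /\ (~A -> A) since s2 forces both conjuncts.
So the root s0 does not force ~(~~A /\ (~A -> A)); the model is a countermodel.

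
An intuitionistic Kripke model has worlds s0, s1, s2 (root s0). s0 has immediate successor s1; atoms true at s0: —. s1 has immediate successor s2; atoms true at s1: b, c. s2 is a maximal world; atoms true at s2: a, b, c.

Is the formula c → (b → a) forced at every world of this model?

Not every world: s0 ⊮ c → (b → a).
s0 ⊮ c → (b → a): at the accessible world s1, s1 ⊩ c but s1 ⊮ b → a.
s1 ⊮ b → a: already at s1 itself, s1 ⊩ b but s1 ⊮ a.
s1 lacks atom a, so s1 ⊮ a.

No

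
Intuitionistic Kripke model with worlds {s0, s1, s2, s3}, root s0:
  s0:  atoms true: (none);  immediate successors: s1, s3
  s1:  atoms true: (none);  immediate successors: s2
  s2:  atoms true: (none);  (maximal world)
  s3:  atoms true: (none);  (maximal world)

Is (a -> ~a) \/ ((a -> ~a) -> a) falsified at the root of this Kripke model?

s0 ||- (a -> ~a) \/ ((a -> ~a) -> a) via the disjunct a -> ~a.
So the root s0 forces (a -> ~a) \/ ((a -> ~a) -> a); the model is not a countermodel.

No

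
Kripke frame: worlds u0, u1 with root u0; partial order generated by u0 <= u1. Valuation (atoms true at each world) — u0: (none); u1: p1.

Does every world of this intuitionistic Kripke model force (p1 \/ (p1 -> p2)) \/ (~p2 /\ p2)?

Not every world: u0 ||-/- (p1 \/ (p1 -> p2)) \/ (~p2 /\ p2).
u0 ||-/- (p1 \/ (p1 -> p2)) \/ (~p2 /\ p2): neither disjunct is forced at u0.
u0 ||-/- p1 \/ (p1 -> p2): neither disjunct is forced at u0.
u0 lacks atom p1, so u0 ||-/- p1.

No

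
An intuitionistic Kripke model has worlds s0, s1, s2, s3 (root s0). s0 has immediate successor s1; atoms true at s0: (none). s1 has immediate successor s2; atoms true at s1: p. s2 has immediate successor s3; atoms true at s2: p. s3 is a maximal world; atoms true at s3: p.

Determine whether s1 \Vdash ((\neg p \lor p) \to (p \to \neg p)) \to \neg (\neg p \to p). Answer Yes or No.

Yes

s1 \Vdash ((\neg p \lor p) \to (p \to \neg p)) \to \neg (\neg p \to p) vacuously: no world accessible from s1 forces the antecedent (\neg p \lor p) \to (p \to \neg p).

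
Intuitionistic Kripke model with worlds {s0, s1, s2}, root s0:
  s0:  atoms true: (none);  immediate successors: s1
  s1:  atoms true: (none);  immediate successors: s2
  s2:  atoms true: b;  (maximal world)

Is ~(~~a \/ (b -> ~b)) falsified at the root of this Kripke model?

No

s0 ||- ~(~~a \/ (b -> ~b)): no world accessible from s0 forces ~~a \/ (b -> ~b).
So the root s0 forces ~(~~a \/ (b -> ~b)); the model is not a countermodel.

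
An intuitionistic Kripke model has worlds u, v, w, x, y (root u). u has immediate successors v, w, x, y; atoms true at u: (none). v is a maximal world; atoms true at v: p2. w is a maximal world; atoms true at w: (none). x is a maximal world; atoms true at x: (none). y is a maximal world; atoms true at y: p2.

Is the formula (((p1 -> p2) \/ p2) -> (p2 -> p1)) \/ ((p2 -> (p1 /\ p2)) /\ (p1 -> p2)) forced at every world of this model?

No

Not every world: u ||-/- (((p1 -> p2) \/ p2) -> (p2 -> p1)) \/ ((p2 -> (p1 /\ p2)) /\ (p1 -> p2)).
u ||-/- (((p1 -> p2) \/ p2) -> (p2 -> p1)) \/ ((p2 -> (p1 /\ p2)) /\ (p1 -> p2)): neither disjunct is forced at u.
u ||-/- ((p1 -> p2) \/ p2) -> (p2 -> p1): already at u itself, u ||- (p1 -> p2) \/ p2 but u ||-/- p2 -> p1.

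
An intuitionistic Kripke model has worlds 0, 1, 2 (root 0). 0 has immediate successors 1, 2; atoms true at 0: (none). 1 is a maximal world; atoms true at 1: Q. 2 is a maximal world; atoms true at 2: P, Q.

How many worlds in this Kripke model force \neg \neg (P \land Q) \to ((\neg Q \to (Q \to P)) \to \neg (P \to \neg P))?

0: forces it.
1: forces it.
2: forces it.
Worlds forcing the formula: {0, 1, 2}.

3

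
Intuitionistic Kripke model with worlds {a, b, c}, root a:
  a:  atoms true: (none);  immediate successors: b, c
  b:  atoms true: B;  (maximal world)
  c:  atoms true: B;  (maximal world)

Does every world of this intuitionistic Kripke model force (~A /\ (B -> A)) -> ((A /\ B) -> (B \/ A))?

Yes

a ||- (~A /\ (B -> A)) -> ((A /\ B) -> (B \/ A)) vacuously: no world accessible from a forces the antecedent ~A /\ (B -> A).
Since the root a forces (~A /\ (B -> A)) -> ((A /\ B) -> (B \/ A)) and forcing is persistent (monotone upward), every world forces it.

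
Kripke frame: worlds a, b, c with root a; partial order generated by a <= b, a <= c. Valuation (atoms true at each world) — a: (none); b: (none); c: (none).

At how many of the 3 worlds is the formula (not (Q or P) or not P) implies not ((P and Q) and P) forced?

a: forces it.
b: forces it.
c: forces it.
Worlds forcing the formula: {a, b, c}.

3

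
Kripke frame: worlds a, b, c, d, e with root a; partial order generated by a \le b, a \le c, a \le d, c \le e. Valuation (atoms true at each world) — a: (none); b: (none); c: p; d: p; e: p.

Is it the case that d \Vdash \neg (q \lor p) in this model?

d \nVdash \neg (q \lor p) since d is accessible from d and d \Vdash q \lor p.
d \Vdash q \lor p via the disjunct p.

No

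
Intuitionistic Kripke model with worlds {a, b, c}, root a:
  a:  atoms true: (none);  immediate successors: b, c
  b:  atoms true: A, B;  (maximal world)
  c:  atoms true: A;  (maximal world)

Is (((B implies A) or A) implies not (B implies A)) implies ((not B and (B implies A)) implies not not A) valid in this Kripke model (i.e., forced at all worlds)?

Yes

a forces (((B implies A) or A) implies not (B implies A)) implies ((not B and (B implies A)) implies not not A) vacuously: no world accessible from a forces the antecedent ((B implies A) or A) implies not (B implies A).
Since the root a forces (((B implies A) or A) implies not (B implies A)) implies ((not B and (B implies A)) implies not not A) and forcing is persistent (monotone upward), every world forces it.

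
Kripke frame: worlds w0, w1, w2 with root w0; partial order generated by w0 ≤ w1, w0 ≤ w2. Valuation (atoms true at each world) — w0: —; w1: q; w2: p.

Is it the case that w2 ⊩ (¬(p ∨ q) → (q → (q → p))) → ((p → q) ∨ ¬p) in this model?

No

w2 ⊮ (¬(p ∨ q) → (q → (q → p))) → ((p → q) ∨ ¬p): already at w2 itself, w2 ⊩ ¬(p ∨ q) → (q → (q → p)) but w2 ⊮ (p → q) ∨ ¬p.
w2 ⊮ (p → q) ∨ ¬p: neither disjunct is forced at w2.
w2 ⊮ p → q: already at w2 itself, w2 ⊩ p but w2 ⊮ q.
w2 lacks atom q, so w2 ⊮ q.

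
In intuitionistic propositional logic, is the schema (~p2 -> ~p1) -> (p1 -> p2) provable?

This is the converse of contraposition, which is not intuitionistically valid.
A Kripke countermodel: worlds a, b; order generated by a <= b; atoms true at each world — a:{p1}; b:{p1,p2}.
a ||-/- (~p2 -> ~p1) -> (p1 -> p2): already at a itself, a ||- ~p2 -> ~p1 but a ||-/- p1 -> p2.
a ||-/- p1 -> p2: already at a itself, a ||- p1 but a ||-/- p2.
a lacks atom p2, so a ||-/- p2.
So the root a does not force the formula.

No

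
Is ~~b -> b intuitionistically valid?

This is double-negation elimination, which is not intuitionistically valid.
A Kripke countermodel: worlds u0, u1; order generated by u0 <= u1; atoms true at each world — u0:{}; u1:{b}.
u0 ||-/- ~~b -> b: already at u0 itself, u0 ||- ~~b but u0 ||-/- b.
u0 lacks atom b, so u0 ||-/- b.
So the root u0 does not force the formula.

No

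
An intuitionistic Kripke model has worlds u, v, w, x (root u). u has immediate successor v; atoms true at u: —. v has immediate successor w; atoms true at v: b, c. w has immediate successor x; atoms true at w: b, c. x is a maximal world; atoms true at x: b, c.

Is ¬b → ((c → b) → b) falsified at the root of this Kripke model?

u ⊩ ¬b → ((c → b) → b) vacuously: no world accessible from u forces the antecedent ¬b.
So the root u forces ¬b → ((c → b) → b); the model is not a countermodel.

No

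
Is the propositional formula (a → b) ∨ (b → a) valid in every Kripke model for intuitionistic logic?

This is the Gödel–Dummett linearity axiom, which is not intuitionistically valid.
A Kripke countermodel: worlds w0, w1, w2; order generated by w0 ≤ w1, w0 ≤ w2; atoms true at each world — w0:{}; w1:{a}; w2:{b}.
w0 ⊮ (a → b) ∨ (b → a): neither disjunct is forced at w0.
w0 ⊮ a → b: at the accessible world w1, w1 ⊩ a but w1 ⊮ b.
w1 lacks atom b, so w1 ⊮ b.
So the root w0 does not force the formula.

No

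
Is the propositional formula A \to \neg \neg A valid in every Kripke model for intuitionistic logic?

Yes

This is double-negation introduction, which is intuitionistically derivable.
If a world forces A then every accessible world forces A (persistence), so none forces \neg A; hence \neg \neg A.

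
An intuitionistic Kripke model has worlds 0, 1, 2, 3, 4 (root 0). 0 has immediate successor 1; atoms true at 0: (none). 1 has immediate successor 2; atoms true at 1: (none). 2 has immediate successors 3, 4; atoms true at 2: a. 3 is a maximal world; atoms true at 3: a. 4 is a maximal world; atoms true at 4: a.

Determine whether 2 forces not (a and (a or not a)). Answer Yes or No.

2 does not force not (a and (a or not a)) since 2 is accessible from 2 and 2 forces a and (a or not a).
2 forces a and (a or not a) since 2 forces both conjuncts.

No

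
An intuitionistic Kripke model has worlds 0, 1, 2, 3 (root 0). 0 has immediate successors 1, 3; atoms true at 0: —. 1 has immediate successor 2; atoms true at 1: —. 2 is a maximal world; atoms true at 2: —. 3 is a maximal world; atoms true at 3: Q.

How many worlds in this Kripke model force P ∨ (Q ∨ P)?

0: does not force it — 0 ⊮ P ∨ (Q ∨ P): neither disjunct is forced at 0.
1: does not force it.
2: does not force it.
3: forces it.
Worlds forcing the formula: {3}.

1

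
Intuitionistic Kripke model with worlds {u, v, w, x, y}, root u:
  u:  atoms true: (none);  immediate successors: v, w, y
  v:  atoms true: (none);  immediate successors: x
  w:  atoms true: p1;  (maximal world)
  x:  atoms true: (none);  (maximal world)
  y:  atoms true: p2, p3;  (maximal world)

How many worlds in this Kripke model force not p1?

3

u: does not force it — u does not force not p1 since w is accessible from u and w forces p1.
v: forces it.
w: does not force it — w does not force not p1 since w is accessible from w and w forces p1.
x: forces it.
y: forces it.
Worlds forcing the formula: {v, x, y}.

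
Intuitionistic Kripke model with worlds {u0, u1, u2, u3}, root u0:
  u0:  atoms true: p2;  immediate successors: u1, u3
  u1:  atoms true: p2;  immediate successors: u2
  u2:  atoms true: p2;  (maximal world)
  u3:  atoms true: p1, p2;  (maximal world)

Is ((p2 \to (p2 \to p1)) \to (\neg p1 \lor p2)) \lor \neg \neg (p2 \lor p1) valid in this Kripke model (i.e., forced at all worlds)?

Yes

u0 \Vdash ((p2 \to (p2 \to p1)) \to (\neg p1 \lor p2)) \lor \neg \neg (p2 \lor p1) via the disjunct (p2 \to (p2 \to p1)) \to (\neg p1 \lor p2).
Since the root u0 forces ((p2 \to (p2 \to p1)) \to (\neg p1 \lor p2)) \lor \neg \neg (p2 \lor p1) and forcing is persistent (monotone upward), every world forces it.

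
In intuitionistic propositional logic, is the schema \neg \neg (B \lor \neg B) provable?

This is the double negation of excluded middle, which is intuitionistically derivable.
Assuming \neg (B \lor \neg B): from B we'd get B \lor \neg B, so \neg B; but then B \lor \neg B again — contradiction. Hence \neg \neg (B \lor \neg B).

Yes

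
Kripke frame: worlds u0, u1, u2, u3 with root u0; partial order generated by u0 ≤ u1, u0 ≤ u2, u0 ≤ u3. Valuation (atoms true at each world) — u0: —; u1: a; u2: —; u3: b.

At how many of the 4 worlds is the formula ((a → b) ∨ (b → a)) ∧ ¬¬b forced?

u0: does not force it — u0 ⊮ ((a → b) ∨ (b → a)) ∧ ¬¬b since u0 fails (a → b) ∨ (b → a).
u1: does not force it.
u2: does not force it.
u3: forces it.
Worlds forcing the formula: {u3}.

1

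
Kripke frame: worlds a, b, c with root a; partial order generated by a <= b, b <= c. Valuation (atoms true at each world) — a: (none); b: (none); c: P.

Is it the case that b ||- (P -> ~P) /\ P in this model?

b ||-/- (P -> ~P) /\ P since b fails P -> ~P.

No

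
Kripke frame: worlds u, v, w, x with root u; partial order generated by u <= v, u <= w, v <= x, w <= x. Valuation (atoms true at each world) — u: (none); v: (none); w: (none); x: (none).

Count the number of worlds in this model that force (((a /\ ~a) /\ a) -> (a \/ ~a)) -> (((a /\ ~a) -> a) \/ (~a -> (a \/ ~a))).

u: forces it.
v: forces it.
w: forces it.
x: forces it.
Worlds forcing the formula: {u, v, w, x}.

4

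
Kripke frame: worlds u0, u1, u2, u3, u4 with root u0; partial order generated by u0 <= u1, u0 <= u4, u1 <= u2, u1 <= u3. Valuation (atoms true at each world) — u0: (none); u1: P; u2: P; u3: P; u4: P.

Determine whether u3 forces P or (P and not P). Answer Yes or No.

Yes

u3 forces P or (P and not P) via the disjunct P.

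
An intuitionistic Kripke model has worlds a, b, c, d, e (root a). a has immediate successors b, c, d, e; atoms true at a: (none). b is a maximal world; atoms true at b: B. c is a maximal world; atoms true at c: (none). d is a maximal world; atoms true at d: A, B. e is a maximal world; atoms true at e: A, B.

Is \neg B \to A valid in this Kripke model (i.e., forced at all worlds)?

Not every world: a \nVdash \neg B \to A.
a \nVdash \neg B \to A: at the accessible world c, c \Vdash \neg B but c \nVdash A.
c lacks atom A, so c \nVdash A.

No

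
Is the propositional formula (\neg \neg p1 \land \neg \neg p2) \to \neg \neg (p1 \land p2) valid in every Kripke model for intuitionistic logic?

This is the distribution of double negation over conjunction, which is intuitionistically derivable.
Assume \neg \neg p1, \neg \neg p2, and \neg (p1 \land p2). From p1 we'd get \neg p2 (since p1 \land p2 is refuted), contradicting \neg \neg p2; so \neg p1, contradicting \neg \neg p1.

Yes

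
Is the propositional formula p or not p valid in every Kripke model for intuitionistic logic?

This is the law of excluded middle, which is not intuitionistically valid.
A Kripke countermodel: worlds a, b; order generated by a <= b; atoms true at each world — a:{}; b:{p}.
a does not force p or not p: neither disjunct is forced at a.
a lacks atom p, so a does not force p.
So the root a does not force the formula.

No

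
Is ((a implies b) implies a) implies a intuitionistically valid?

This is Peirce's law, which is not intuitionistically valid.
A Kripke countermodel: worlds 0, 1; order generated by 0 <= 1; atoms true at each world — 0:{}; 1:{a}.
0 does not force ((a implies b) implies a) implies a: already at 0 itself, 0 forces (a implies b) implies a but 0 does not force a.
0 lacks atom a, so 0 does not force a.
So the root 0 does not force the formula.

No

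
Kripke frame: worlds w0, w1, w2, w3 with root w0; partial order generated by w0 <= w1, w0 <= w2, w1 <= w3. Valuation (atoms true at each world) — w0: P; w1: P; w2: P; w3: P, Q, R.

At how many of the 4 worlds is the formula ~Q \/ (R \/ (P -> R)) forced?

w0: does not force it — w0 ||-/- ~Q \/ (R \/ (P -> R)): neither disjunct is forced at w0.
w1: does not force it — w1 ||-/- ~Q \/ (R \/ (P -> R)): neither disjunct is forced at w1.
w2: forces it.
w3: forces it.
Worlds forcing the formula: {w2, w3}.

2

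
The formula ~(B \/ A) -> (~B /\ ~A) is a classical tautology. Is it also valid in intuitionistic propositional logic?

Yes

This is a constructively valid De Morgan direction (negated disjunction to conjunction of negations), which is intuitionistically derivable.
From ~(B \/ A): if B held then B \/ A would, contradiction — so ~B; similarly ~A.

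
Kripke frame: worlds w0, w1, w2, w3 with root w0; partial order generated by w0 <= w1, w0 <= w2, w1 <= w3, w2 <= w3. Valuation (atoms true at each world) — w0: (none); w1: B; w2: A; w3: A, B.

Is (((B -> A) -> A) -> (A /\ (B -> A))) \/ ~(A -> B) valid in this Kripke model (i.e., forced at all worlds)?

Not every world: w0 ||-/- (((B -> A) -> A) -> (A /\ (B -> A))) \/ ~(A -> B).
w0 ||-/- (((B -> A) -> A) -> (A /\ (B -> A))) \/ ~(A -> B): neither disjunct is forced at w0.
w0 ||-/- ((B -> A) -> A) -> (A /\ (B -> A)): already at w0 itself, w0 ||- (B -> A) -> A but w0 ||-/- A /\ (B -> A).

No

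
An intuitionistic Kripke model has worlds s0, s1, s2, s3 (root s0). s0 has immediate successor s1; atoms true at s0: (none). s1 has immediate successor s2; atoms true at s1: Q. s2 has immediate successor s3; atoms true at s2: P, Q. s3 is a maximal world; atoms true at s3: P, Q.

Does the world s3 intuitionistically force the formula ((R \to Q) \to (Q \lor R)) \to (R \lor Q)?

Yes

s3 \Vdash ((R \to Q) \to (Q \lor R)) \to (R \lor Q): every world accessible from s3 that forces (R \to Q) \to (Q \lor R) (namely s3) also forces R \lor Q.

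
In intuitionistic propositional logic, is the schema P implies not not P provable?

This is double-negation introduction, which is intuitionistically derivable.
If a world forces P then every accessible world forces P (persistence), so none forces not P; hence not not P.

Yes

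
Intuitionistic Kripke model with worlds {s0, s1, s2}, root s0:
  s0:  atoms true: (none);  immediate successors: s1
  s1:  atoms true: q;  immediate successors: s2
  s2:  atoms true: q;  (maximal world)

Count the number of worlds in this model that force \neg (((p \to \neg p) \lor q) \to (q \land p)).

3

s0: forces it.
s1: forces it.
s2: forces it.
Worlds forcing the formula: {s0, s1, s2}.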